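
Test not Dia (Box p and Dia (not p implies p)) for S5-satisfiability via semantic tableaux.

1. not Dia (Box p and Dia (not p implies p)), w0
2. not (Box p and Dia (not p implies p)), w0
3. not Dia (not p implies p), w0
4. not (not p implies p), w0
5. not p, w0
Accessibility: w0Rw0

Yes, satisfiable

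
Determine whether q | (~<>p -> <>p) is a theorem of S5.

Tableau for the negation ~(q | (~<>p -> <>p)):
1. ~(q | (~<>p -> <>p)), w0
2. ~q, w0
3. ~(~<>p -> <>p), w0
4. ~<>p, w0
5. ~p, w0
Accessibility: w0Rw0
The negation has an open branch (countermodel exists).

No, not valid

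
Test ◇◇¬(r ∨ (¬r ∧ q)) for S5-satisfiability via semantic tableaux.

Satisfiable

1. ◇◇¬(r ∨ (¬r ∧ q)), u
2. ◇¬(r ∨ (¬r ∧ q)), v   [◇-rule on 1: fresh world v, uRv]
3. ¬(r ∨ (¬r ∧ q)), w   [◇-rule on 2: fresh world w, vRw]
4. ¬r, w   [¬∨-rule on 3]
5. ¬(¬r ∧ q), w   [¬∨-rule on 3]
6. ¬q, w   [¬∧-rule on 5 (branches; this branch)]
Accessibility: uRu, uRv, uRw, vRu, vRv, vRw, wRu, wRv, wRw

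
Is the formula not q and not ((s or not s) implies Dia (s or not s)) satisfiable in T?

Unsatisfiable

1. not q and not ((s or not s) implies Dia (s or not s)), 0
2. not q, 0
3. not ((s or not s) implies Dia (s or not s)), 0
4. s or not s, 0
5. not Dia (s or not s), 0
6. not (s or not s), 0
7. not s, 0
8. s, 0
Accessibility: 0R0
Branch closes: s and not s both at 0.
All branches of the tableau close; one closing branch shown above.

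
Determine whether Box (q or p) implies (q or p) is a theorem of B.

Tableau for the negation not (Box (q or p) implies (q or p)):
1. not (Box (q or p) implies (q or p)), u
2. Box (q or p), u   [neg-implies-rule on 1]
3. not (q or p), u   [neg-implies-rule on 1]
4. not q, u   [neg-or-rule on 3]
5. not p, u   [neg-or-rule on 3]
6. q or p, u   [Box-rule on 2 via uRu]
7. p, u   [or-rule on 6 (branches; this branch)]
Accessibility: uRu
Branch closes: p and not p both at u.
Every branch of the negation's tableau closes; the branch above is one of them.

Yes, valid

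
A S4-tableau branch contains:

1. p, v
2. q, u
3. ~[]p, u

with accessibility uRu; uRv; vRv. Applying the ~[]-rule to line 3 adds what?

a fresh world w with uRw, and ~p at w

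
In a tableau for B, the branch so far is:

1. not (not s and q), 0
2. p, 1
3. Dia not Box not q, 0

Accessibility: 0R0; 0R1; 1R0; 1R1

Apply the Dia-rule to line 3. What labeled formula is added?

a fresh world 2 with 0R2, and not Box not q at 2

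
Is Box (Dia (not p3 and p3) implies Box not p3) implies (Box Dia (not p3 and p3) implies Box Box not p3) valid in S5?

Valid

Tableau for the negation not (Box (Dia (not p3 and p3) implies Box not p3) implies (Box Dia (not p3 and p3) implies Box Box not p3)):
1. not (Box (Dia (not p3 and p3) implies Box not p3) implies (Box Dia (not p3 and p3) implies Box Box not p3)), w0
2. Box (Dia (not p3 and p3) implies Box not p3), w0
3. not (Box Dia (not p3 and p3) implies Box Box not p3), w0
4. Box Dia (not p3 and p3), w0
5. not Box Box not p3, w0
6. Dia (not p3 and p3) implies Box not p3, w0
7. Dia (not p3 and p3), w0
8. Box not p3, w0
9. not p3, w0
10. not Box not p3, w1
11. Dia (not p3 and p3) implies Box not p3, w1
12. Dia (not p3 and p3), w1
13. not p3, w1
14. not Dia (not p3 and p3), w1
15. not (not p3 and p3), w0
16. not (not p3 and p3), w1
17. not p3 and p3, w2
18. not p3, w2
19. p3, w2
Accessibility: w0Rw0, w0Rw1, w0Rw2, w1Rw0, w1Rw1, w1Rw2, w2Rw0, w2Rw1, w2Rw2
Branch closes: p3 and not p3 both at w2.
All branches of the negation close; one closing branch shown above.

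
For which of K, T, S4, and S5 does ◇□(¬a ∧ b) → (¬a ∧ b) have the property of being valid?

S4-tableau for the negation ¬(◇□(¬a ∧ b) → (¬a ∧ b)):
1. ¬(◇□(¬a ∧ b) → (¬a ∧ b)), u
2. ◇□(¬a ∧ b), u
3. ¬(¬a ∧ b), u
4. ¬b, u
5. □(¬a ∧ b), v
6. ¬a ∧ b, v
7. ¬a, v
8. b, v
Accessibility: uRu, uRv, vRv
Complete open branch: countermodel on an S4-frame, so not valid in S4, nor in K, T (the same frame is also a K-frame and a T-frame).
S5-tableau for the negation ¬(◇□(¬a ∧ b) → (¬a ∧ b)):
1. ¬(◇□(¬a ∧ b) → (¬a ∧ b)), u
2. ◇□(¬a ∧ b), u
3. ¬(¬a ∧ b), u
4. ¬b, u
5. □(¬a ∧ b), v
6. ¬a ∧ b, u
7. ¬a, u
8. b, u
Accessibility: uRu, uRv, vRu, vRv
Branch closes: b and ¬b both at u.
Every branch closes (one shown): valid in S5.

S5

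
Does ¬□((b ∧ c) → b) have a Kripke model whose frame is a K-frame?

No, unsatisfiable

1. ¬□((b ∧ c) → b), u
2. ¬((b ∧ c) → b), v
3. b ∧ c, v
4. ¬b, v
5. b, v
6. c, v
Accessibility: uRv
Branch closes: b and ¬b both at v.
(One branch shown.) All branches close.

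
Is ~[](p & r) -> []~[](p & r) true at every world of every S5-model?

Valid

Tableau for the negation ~(~[](p & r) -> []~[](p & r)):
1. ~(~[](p & r) -> []~[](p & r)), u
2. ~[](p & r), u
3. ~[]~[](p & r), u
4. ~(p & r), v
5. ~r, v
6. [](p & r), w
7. p & r, u
8. p, u
9. r, u
10. p & r, v
11. p, v
12. r, v
Accessibility: uRu, uRv, uRw, vRu, vRv, vRw, wRu, wRv, wRw
Branch closes: r and ~r both at v.
All branches of the negation close; one closing branch shown above.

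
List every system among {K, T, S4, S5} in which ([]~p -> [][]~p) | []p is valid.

S4, S5

T-tableau for the negation ~(([]~p -> [][]~p) | []p):
1. ~(([]~p -> [][]~p) | []p), 0
2. ~([]~p -> [][]~p), 0   [~|-rule on 1]
3. ~[]p, 0   [~|-rule on 1]
4. []~p, 0   [~->-rule on 2]
5. ~[][]~p, 0   [~->-rule on 2]
6. ~p, 0   [[]-rule on 4 via 0R0]
7. ~p, 1   [~[]-rule on 3: fresh world 1, 0R1]
8. ~[]~p, 2   [~[]-rule on 5: fresh world 2, 0R2]
9. ~p, 2   [[]-rule on 4 via 0R2]
10. p, 3   [~[]-rule on 8: fresh world 3, 2R3]
Accessibility: 0R0, 0R1, 0R2, 1R1, 2R2, 2R3, 3R3
Complete open branch: countermodel on a T-frame, so not valid in T, nor in K (the same frame is also a K-frame).
S4-tableau for the negation ~(([]~p -> [][]~p) | []p):
1. ~(([]~p -> [][]~p) | []p), 0
2. ~([]~p -> [][]~p), 0   [~|-rule on 1]
3. ~[]p, 0   [~|-rule on 1]
4. []~p, 0   [~->-rule on 2]
5. ~[][]~p, 0   [~->-rule on 2]
6. ~p, 0   [[]-rule on 4 via 0R0]
7. ~p, 1   [~[]-rule on 3: fresh world 1, 0R1]
8. ~[]~p, 2   [~[]-rule on 5: fresh world 2, 0R2]
9. ~p, 2   [[]-rule on 4 via 0R2]
10. p, 3   [~[]-rule on 8: fresh world 3, 2R3]
11. ~p, 3   [[]-rule on 4 via 0R3]
Accessibility: 0R0, 0R1, 0R2, 0R3, 1R1, 2R2, 2R3, 3R3
Branch closes: p and ~p both at 3.
Every branch closes (one shown): valid in S4, hence also in S5 (every theorem of S4 is a theorem of S5).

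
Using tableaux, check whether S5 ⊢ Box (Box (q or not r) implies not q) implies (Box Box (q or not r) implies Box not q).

Tableau for the negation not (Box (Box (q or not r) implies not q) implies (Box Box (q or not r) implies Box not q)):
1. not (Box (Box (q or not r) implies not q) implies (Box Box (q or not r) implies Box not q)), u
2. Box (Box (q or not r) implies not q), u
3. not (Box Box (q or not r) implies Box not q), u
4. Box Box (q or not r), u
5. not Box not q, u
6. Box (q or not r) implies not q, u
7. Box (q or not r), u
8. q or not r, u
9. not q, u
10. not r, u
11. q, v
12. Box (q or not r) implies not q, v
13. Box (q or not r), v
14. q or not r, v
15. not Box (q or not r), v
16. not r, v
17. not (q or not r), w
18. not q, w
19. r, w
20. Box (q or not r) implies not q, w
21. Box (q or not r), w
22. q or not r, w
23. not r, w
Accessibility: uRu, uRv, uRw, vRu, vRv, vRw, wRu, wRv, wRw
Branch closes: r and not r both at w.
All branches of the negation close; one closing branch shown above.

Yes, valid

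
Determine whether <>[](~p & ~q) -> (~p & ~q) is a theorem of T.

Tableau for the negation ~(<>[](~p & ~q) -> (~p & ~q)):
1. ~(<>[](~p & ~q) -> (~p & ~q)), u
2. <>[](~p & ~q), u
3. ~(~p & ~q), u
4. q, u
5. [](~p & ~q), v
6. ~p & ~q, v
7. ~p, v
8. ~q, v
Accessibility: uRu, uRv, vRv
The negation has an open branch (countermodel exists).

No, not valid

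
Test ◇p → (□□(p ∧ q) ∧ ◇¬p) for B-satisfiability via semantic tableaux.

1. ◇p → (□□(p ∧ q) ∧ ◇¬p), w0
2. ¬◇p, w0
3. ¬p, w0
Accessibility: w0Rw0

Yes, satisfiable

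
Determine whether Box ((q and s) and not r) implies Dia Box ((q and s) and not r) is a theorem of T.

Tableau for the negation not (Box ((q and s) and not r) implies Dia Box ((q and s) and not r)):
1. not (Box ((q and s) and not r) implies Dia Box ((q and s) and not r)), 0
2. Box ((q and s) and not r), 0   [neg-implies-rule on 1]
3. not Dia Box ((q and s) and not r), 0   [neg-implies-rule on 1]
4. (q and s) and not r, 0   [Box-rule on 2 via 0R0]
5. q and s, 0   [and-rule on 4]
6. not r, 0   [and-rule on 4]
7. q, 0   [and-rule on 5]
8. s, 0   [and-rule on 5]
9. not Box ((q and s) and not r), 0   [neg-Dia-rule on 3 via 0R0]
10. not ((q and s) and not r), 1   [neg-Box-rule on 9: fresh world 1, 0R1]
11. (q and s) and not r, 1   [Box-rule on 2 via 0R1]
12. q and s, 1   [and-rule on 11]
13. not r, 1   [and-rule on 11]
14. q, 1   [and-rule on 12]
15. s, 1   [and-rule on 12]
16. not Box ((q and s) and not r), 1   [neg-Dia-rule on 3 via 0R1]
17. not (q and s), 1   [neg-and-rule on 10 (branches; this branch)]
18. not s, 1   [neg-and-rule on 17 (branches; this branch)]
Accessibility: 0R0, 0R1, 1R1
Branch closes: s and not s both at 1.
All branches of the negation close; one closing branch shown above.

Valid in T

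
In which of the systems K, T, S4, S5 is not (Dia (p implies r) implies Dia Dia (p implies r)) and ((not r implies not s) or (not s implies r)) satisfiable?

K

K-tableau for the formula:
1. not (Dia (p implies r) implies Dia Dia (p implies r)) and ((not r implies not s) or (not s implies r)), w0
2. not (Dia (p implies r) implies Dia Dia (p implies r)), w0
3. (not r implies not s) or (not s implies r), w0
4. Dia (p implies r), w0
5. not Dia Dia (p implies r), w0
6. not s implies r, w0
7. r, w0
8. p implies r, w1
9. not Dia (p implies r), w1
10. r, w1
Accessibility: w0Rw1
Complete open branch: satisfiable in K.
T-tableau for the formula:
1. not (Dia (p implies r) implies Dia Dia (p implies r)) and ((not r implies not s) or (not s implies r)), w0
2. not (Dia (p implies r) implies Dia Dia (p implies r)), w0
3. (not r implies not s) or (not s implies r), w0
4. Dia (p implies r), w0
5. not Dia Dia (p implies r), w0
6. not Dia (p implies r), w0
7. not (p implies r), w0
8. p, w0
9. not r, w0
10. not s implies r, w0
11. s, w0
12. p implies r, w1
13. not Dia (p implies r), w1
14. not (p implies r), w1
15. p, w1
16. not r, w1
17. r, w1
Accessibility: w0Rw0, w0Rw1, w1Rw1
Branch closes: r and not r both at w1.
Every branch closes (one shown): unsatisfiable in T, hence also in S4, S5 (every S4/S5-frame is a T-frame).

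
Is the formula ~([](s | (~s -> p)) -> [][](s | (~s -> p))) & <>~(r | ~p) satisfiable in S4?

Unsatisfiable (every branch closes)

1. ~([](s | (~s -> p)) -> [][](s | (~s -> p))) & <>~(r | ~p), u
2. ~([](s | (~s -> p)) -> [][](s | (~s -> p))), u   [&-rule on 1]
3. <>~(r | ~p), u   [&-rule on 1]
4. [](s | (~s -> p)), u   [~->-rule on 2]
5. ~[][](s | (~s -> p)), u   [~->-rule on 2]
6. s | (~s -> p), u   [[]-rule on 4 via uRu]
7. ~s -> p, u   [|-rule on 6 (branches; this branch)]
8. p, u   [->-rule on 7 (branches; this branch)]
9. ~(r | ~p), v   [<>-rule on 3: fresh world v, uRv]
10. ~r, v   [~|-rule on 9]
11. p, v   [~|-rule on 9]
12. s | (~s -> p), v   [[]-rule on 4 via uRv]
13. ~s -> p, v   [|-rule on 12 (branches; this branch)]
14. ~[](s | (~s -> p)), w   [~[]-rule on 5: fresh world w, uRw]
15. s | (~s -> p), w   [[]-rule on 4 via uRw]
16. ~s -> p, w   [|-rule on 15 (branches; this branch)]
17. p, w   [->-rule on 16 (branches; this branch)]
18. ~(s | (~s -> p)), x   [~[]-rule on 14: fresh world x, wRx]
19. ~s, x   [~|-rule on 18]
20. ~(~s -> p), x   [~|-rule on 18]
21. ~p, x   [~->-rule on 20]
22. s | (~s -> p), x   [[]-rule on 4 via uRx]
23. ~s -> p, x   [|-rule on 22 (branches; this branch)]
24. p, x   [->-rule on 23 (branches; this branch)]
Accessibility: uRu, uRv, uRw, uRx, vRv, wRw, wRx, xRx
Branch closes: p and ~p both at x.
All branches of the tableau close; one closing branch shown above.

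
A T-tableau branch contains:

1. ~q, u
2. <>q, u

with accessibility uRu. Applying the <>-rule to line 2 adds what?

a fresh world v with uRv, and q at v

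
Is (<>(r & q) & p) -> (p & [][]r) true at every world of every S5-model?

Tableau for the negation ~((<>(r & q) & p) -> (p & [][]r)):
1. ~((<>(r & q) & p) -> (p & [][]r)), w0
2. <>(r & q) & p, w0
3. ~(p & [][]r), w0
4. <>(r & q), w0
5. p, w0
6. ~[][]r, w0
7. r & q, w1
8. r, w1
9. q, w1
10. ~[]r, w2
11. ~r, w3
Accessibility: w0Rw0, w0Rw1, w0Rw2, w0Rw3, w1Rw0, w1Rw1, w1Rw2, w1Rw3, w2Rw0, w2Rw1, w2Rw2, w2Rw3, w3Rw0, w3Rw1, w3Rw2, w3Rw3
The negation has an open branch (countermodel exists).

Invalid (countermodel exists)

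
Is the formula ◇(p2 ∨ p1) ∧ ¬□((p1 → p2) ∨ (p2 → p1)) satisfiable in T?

Unsatisfiable

1. ◇(p2 ∨ p1) ∧ ¬□((p1 → p2) ∨ (p2 → p1)), w0
2. ◇(p2 ∨ p1), w0   [∧-rule on 1]
3. ¬□((p1 → p2) ∨ (p2 → p1)), w0   [∧-rule on 1]
4. p2 ∨ p1, w1   [◇-rule on 2: fresh world w1, w0Rw1]
5. p1, w1   [∨-rule on 4 (branches; this branch)]
6. ¬((p1 → p2) ∨ (p2 → p1)), w2   [¬□-rule on 3: fresh world w2, w0Rw2]
7. ¬(p1 → p2), w2   [¬∨-rule on 6]
8. ¬(p2 → p1), w2   [¬∨-rule on 6]
9. p1, w2   [¬→-rule on 7]
10. ¬p2, w2   [¬→-rule on 7]
11. p2, w2   [¬→-rule on 8]
12. ¬p1, w2   [¬→-rule on 8]
Accessibility: w0Rw0, w0Rw1, w0Rw2, w1Rw1, w2Rw2
Branch closes: p2 and ¬p2 both at w2.
(One branch shown.) All branches close.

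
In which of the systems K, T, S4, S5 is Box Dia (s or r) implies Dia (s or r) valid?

K-tableau for the negation not (Box Dia (s or r) implies Dia (s or r)):
1. not (Box Dia (s or r) implies Dia (s or r)), u
2. Box Dia (s or r), u
3. not Dia (s or r), u
Complete open branch: countermodel on a K-frame, so not valid in K.
T-tableau for the negation not (Box Dia (s or r) implies Dia (s or r)):
1. not (Box Dia (s or r) implies Dia (s or r)), u
2. Box Dia (s or r), u
3. not Dia (s or r), u
4. Dia (s or r), u
5. not (s or r), u
6. not s, u
7. not r, u
8. s or r, v
9. Dia (s or r), v
10. not (s or r), v
11. not s, v
12. not r, v
13. r, v
Accessibility: uRu, uRv, vRv
Branch closes: r and not r both at v.
Every branch closes (one shown): valid in T, hence also in S4, S5 (every theorem of T is a theorem of S4 and S5).

T, S4, S5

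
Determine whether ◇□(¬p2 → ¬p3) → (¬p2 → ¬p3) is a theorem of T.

Tableau for the negation ¬(◇□(¬p2 → ¬p3) → (¬p2 → ¬p3)):
1. ¬(◇□(¬p2 → ¬p3) → (¬p2 → ¬p3)), u
2. ◇□(¬p2 → ¬p3), u
3. ¬(¬p2 → ¬p3), u
4. ¬p2, u
5. p3, u
6. □(¬p2 → ¬p3), v
7. ¬p2 → ¬p3, v
8. ¬p3, v
Accessibility: uRu, uRv, vRv
The negation has an open branch (countermodel exists).

No, not valid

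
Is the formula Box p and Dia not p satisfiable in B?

Unsatisfiable

1. Box p and Dia not p, w0
2. Box p, w0   [and-rule on 1]
3. Dia not p, w0   [and-rule on 1]
4. p, w0   [Box-rule on 2 via w0Rw0]
5. not p, w1   [Dia-rule on 3: fresh world w1, w0Rw1]
6. p, w1   [Box-rule on 2 via w0Rw1]
Accessibility: w0Rw0, w0Rw1, w1Rw0, w1Rw1
Branch closes: p and not p both at w1.
All branches of the tableau close; one closing branch shown above.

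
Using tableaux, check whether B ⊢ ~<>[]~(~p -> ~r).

Tableau for the negation <>[]~(~p -> ~r):
1. <>[]~(~p -> ~r), 0
2. []~(~p -> ~r), 1   [<>-rule on 1: fresh world 1, 0R1]
3. ~(~p -> ~r), 0   [[]-rule on 2 via 1R0]
4. ~p, 0   [~->-rule on 3]
5. r, 0   [~->-rule on 3]
6. ~(~p -> ~r), 1   [[]-rule on 2 via 1R1]
7. ~p, 1   [~->-rule on 6]
8. r, 1   [~->-rule on 6]
Accessibility: 0R0, 0R1, 1R0, 1R1
The negation has an open branch (countermodel exists).

No, not valid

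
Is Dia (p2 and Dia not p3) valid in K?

Tableau for the negation not Dia (p2 and Dia not p3):
1. not Dia (p2 and Dia not p3), 0
The negation has an open branch (countermodel exists).

No, not valid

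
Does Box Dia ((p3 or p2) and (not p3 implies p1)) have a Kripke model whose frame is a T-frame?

1. Box Dia ((p3 or p2) and (not p3 implies p1)), 0
2. Dia ((p3 or p2) and (not p3 implies p1)), 0
3. (p3 or p2) and (not p3 implies p1), 1
4. p3 or p2, 1
5. not p3 implies p1, 1
6. Dia ((p3 or p2) and (not p3 implies p1)), 1
7. p2, 1
8. p1, 1
9. (p3 or p2) and (not p3 implies p1), 2
10. p3 or p2, 2
11. not p3 implies p1, 2
12. p2, 2
13. p1, 2
Accessibility: 0R0, 0R1, 1R1, 1R2, 2R2

Satisfiable (open branch found)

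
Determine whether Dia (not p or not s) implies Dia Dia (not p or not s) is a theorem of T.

Valid

Tableau for the negation not (Dia (not p or not s) implies Dia Dia (not p or not s)):
1. not (Dia (not p or not s) implies Dia Dia (not p or not s)), 0
2. Dia (not p or not s), 0
3. not Dia Dia (not p or not s), 0
4. not Dia (not p or not s), 0
5. not (not p or not s), 0
6. p, 0
7. s, 0
8. not p or not s, 1
9. not Dia (not p or not s), 1
10. not (not p or not s), 1
11. p, 1
12. s, 1
13. not s, 1
Accessibility: 0R0, 0R1, 1R1
Branch closes: s and not s both at 1.
All branches of the negation close; one closing branch shown above.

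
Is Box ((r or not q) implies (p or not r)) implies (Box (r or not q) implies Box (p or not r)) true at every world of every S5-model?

Yes, valid

Tableau for the negation not (Box ((r or not q) implies (p or not r)) implies (Box (r or not q) implies Box (p or not r))):
1. not (Box ((r or not q) implies (p or not r)) implies (Box (r or not q) implies Box (p or not r))), w0
2. Box ((r or not q) implies (p or not r)), w0
3. not (Box (r or not q) implies Box (p or not r)), w0
4. Box (r or not q), w0
5. not Box (p or not r), w0
6. (r or not q) implies (p or not r), w0
7. r or not q, w0
8. p or not r, w0
9. not q, w0
10. not r, w0
11. not (p or not r), w1
12. not p, w1
13. r, w1
14. (r or not q) implies (p or not r), w1
15. r or not q, w1
16. p or not r, w1
17. not q, w1
18. not r, w1
Accessibility: w0Rw0, w0Rw1, w1Rw0, w1Rw1
Branch closes: r and not r both at w1.
Every branch of the negation's tableau closes; the branch above is one of them.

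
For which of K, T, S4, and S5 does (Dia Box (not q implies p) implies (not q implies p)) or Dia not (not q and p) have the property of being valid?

T, S4, S5

K-tableau for the negation not ((Dia Box (not q implies p) implies (not q implies p)) or Dia not (not q and p)):
1. not ((Dia Box (not q implies p) implies (not q implies p)) or Dia not (not q and p)), w0
2. not (Dia Box (not q implies p) implies (not q implies p)), w0
3. not Dia not (not q and p), w0
4. Dia Box (not q implies p), w0
5. not (not q implies p), w0
6. not q, w0
7. not p, w0
8. Box (not q implies p), w1
9. not q and p, w1
10. not q, w1
11. p, w1
Accessibility: w0Rw1
Complete open branch: countermodel on a K-frame, so not valid in K.
T-tableau for the negation not ((Dia Box (not q implies p) implies (not q implies p)) or Dia not (not q and p)):
1. not ((Dia Box (not q implies p) implies (not q implies p)) or Dia not (not q and p)), w0
2. not (Dia Box (not q implies p) implies (not q implies p)), w0
3. not Dia not (not q and p), w0
4. Dia Box (not q implies p), w0
5. not (not q implies p), w0
6. not q, w0
7. not p, w0
8. not q and p, w0
9. p, w0
Accessibility: w0Rw0
Branch closes: p and not p both at w0.
Every branch closes (one shown): valid in T, hence also in S4, S5 (every theorem of T is a theorem of S4 and S5).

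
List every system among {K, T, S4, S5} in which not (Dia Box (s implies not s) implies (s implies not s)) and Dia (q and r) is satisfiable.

K, T, S4

S4-tableau for the formula:
1. not (Dia Box (s implies not s) implies (s implies not s)) and Dia (q and r), u
2. not (Dia Box (s implies not s) implies (s implies not s)), u
3. Dia (q and r), u
4. Dia Box (s implies not s), u
5. not (s implies not s), u
6. s, u
7. q and r, v
8. q, v
9. r, v
10. Box (s implies not s), w
11. s implies not s, w
12. not s, w
Accessibility: uRu, uRv, uRw, vRv, wRw
Complete open branch: satisfiable in S4, hence also in K, T (this S4-model is also a K-model and a T-model).
S5-tableau for the formula:
1. not (Dia Box (s implies not s) implies (s implies not s)) and Dia (q and r), u
2. not (Dia Box (s implies not s) implies (s implies not s)), u
3. Dia (q and r), u
4. Dia Box (s implies not s), u
5. not (s implies not s), u
6. s, u
7. q and r, v
8. q, v
9. r, v
10. Box (s implies not s), w
11. s implies not s, u
12. s implies not s, v
13. s implies not s, w
14. not s, u
Accessibility: uRu, uRv, uRw, vRu, vRv, vRw, wRu, wRv, wRw
Branch closes: s and not s both at u.
Every branch closes (one shown): unsatisfiable in S5.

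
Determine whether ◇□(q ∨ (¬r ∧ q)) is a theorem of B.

Not valid

Tableau for the negation ¬◇□(q ∨ (¬r ∧ q)):
1. ¬◇□(q ∨ (¬r ∧ q)), w0
2. ¬□(q ∨ (¬r ∧ q)), w0
3. ¬(q ∨ (¬r ∧ q)), w1
4. ¬q, w1
5. ¬(¬r ∧ q), w1
6. ¬□(q ∨ (¬r ∧ q)), w1
7. ¬(q ∨ (¬r ∧ q)), w2
8. ¬q, w2
9. ¬(¬r ∧ q), w2
Accessibility: w0Rw0, w0Rw1, w1Rw0, w1Rw1, w1Rw2, w2Rw1, w2Rw2
The negation has an open branch (countermodel exists).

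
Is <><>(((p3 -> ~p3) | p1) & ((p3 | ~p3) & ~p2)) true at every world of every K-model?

Tableau for the negation ~<><>(((p3 -> ~p3) | p1) & ((p3 | ~p3) & ~p2)):
1. ~<><>(((p3 -> ~p3) | p1) & ((p3 | ~p3) & ~p2)), u
The negation has an open branch (countermodel exists).

Invalid (countermodel exists)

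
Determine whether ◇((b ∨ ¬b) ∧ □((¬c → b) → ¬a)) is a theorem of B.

Tableau for the negation ¬◇((b ∨ ¬b) ∧ □((¬c → b) → ¬a)):
1. ¬◇((b ∨ ¬b) ∧ □((¬c → b) → ¬a)), 0
2. ¬((b ∨ ¬b) ∧ □((¬c → b) → ¬a)), 0
3. ¬□((¬c → b) → ¬a), 0
4. ¬((¬c → b) → ¬a), 1
5. ¬c → b, 1
6. a, 1
7. ¬((b ∨ ¬b) ∧ □((¬c → b) → ¬a)), 1
8. b, 1
9. ¬□((¬c → b) → ¬a), 1
10. ¬((¬c → b) → ¬a), 2
11. ¬c → b, 2
12. a, 2
13. b, 2
Accessibility: 0R0, 0R1, 1R0, 1R1, 1R2, 2R1, 2R2
The negation has an open branch (countermodel exists).

Invalid (countermodel exists)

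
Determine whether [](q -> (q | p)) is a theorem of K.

Valid

Tableau for the negation ~[](q -> (q | p)):
1. ~[](q -> (q | p)), 0
2. ~(q -> (q | p)), 1
3. q, 1
4. ~(q | p), 1
5. ~q, 1
6. ~p, 1
Accessibility: 0R1
Branch closes: q and ~q both at 1.
Every branch of the negation's tableau closes; the branch above is one of them.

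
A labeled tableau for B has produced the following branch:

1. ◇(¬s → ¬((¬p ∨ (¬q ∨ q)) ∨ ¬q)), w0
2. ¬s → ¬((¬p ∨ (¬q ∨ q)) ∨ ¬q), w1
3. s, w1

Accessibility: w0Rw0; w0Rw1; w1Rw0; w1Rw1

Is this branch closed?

Not closed

No atom appears with both signs at the same world.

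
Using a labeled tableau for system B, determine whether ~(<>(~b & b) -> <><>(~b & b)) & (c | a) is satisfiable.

1. ~(<>(~b & b) -> <><>(~b & b)) & (c | a), u
2. ~(<>(~b & b) -> <><>(~b & b)), u   [&-rule on 1]
3. c | a, u   [&-rule on 1]
4. <>(~b & b), u   [~->-rule on 2]
5. ~<><>(~b & b), u   [~->-rule on 2]
6. ~<>(~b & b), u   [~<>-rule on 5 via uRu]
7. ~(~b & b), u   [~<>-rule on 6 via uRu]
8. a, u   [|-rule on 3 (branches; this branch)]
9. ~b, u   [~&-rule on 7 (branches; this branch)]
10. ~b & b, v   [<>-rule on 4: fresh world v, uRv]
11. ~b, v   [&-rule on 10]
12. b, v   [&-rule on 10]
Accessibility: uRu, uRv, vRu, vRv
Branch closes: b and ~b both at v.
Every branch closes; the branch above is one of them.

Unsatisfiable (every branch closes)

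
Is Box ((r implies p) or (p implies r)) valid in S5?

Tableau for the negation not Box ((r implies p) or (p implies r)):
1. not Box ((r implies p) or (p implies r)), u
2. not ((r implies p) or (p implies r)), v   [neg-Box-rule on 1: fresh world v, uRv]
3. not (r implies p), v   [neg-or-rule on 2]
4. not (p implies r), v   [neg-or-rule on 2]
5. r, v   [neg-implies-rule on 3]
6. not p, v   [neg-implies-rule on 3]
7. p, v   [neg-implies-rule on 4]
8. not r, v   [neg-implies-rule on 4]
Accessibility: uRu, uRv, vRu, vRv
Branch closes: p and not p both at v.
All branches of the negation close; one closing branch shown above.

Valid in S5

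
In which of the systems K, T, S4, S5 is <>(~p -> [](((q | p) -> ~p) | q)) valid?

T, S4, S5

T-tableau for the negation ~<>(~p -> [](((q | p) -> ~p) | q)):
1. ~<>(~p -> [](((q | p) -> ~p) | q)), u
2. ~(~p -> [](((q | p) -> ~p) | q)), u
3. ~p, u
4. ~[](((q | p) -> ~p) | q), u
5. ~(((q | p) -> ~p) | q), v
6. ~((q | p) -> ~p), v
7. ~q, v
8. q | p, v
9. p, v
10. ~(~p -> [](((q | p) -> ~p) | q)), v
11. ~p, v
12. ~[](((q | p) -> ~p) | q), v
Accessibility: uRu, uRv, vRv
Branch closes: p and ~p both at v.
Every branch closes (one shown): valid in T, hence also in S4, S5 (every theorem of T is a theorem of S4 and S5).
K-tableau for the negation ~<>(~p -> [](((q | p) -> ~p) | q)):
1. ~<>(~p -> [](((q | p) -> ~p) | q)), u
Complete open branch: countermodel on a K-frame, so not valid in K.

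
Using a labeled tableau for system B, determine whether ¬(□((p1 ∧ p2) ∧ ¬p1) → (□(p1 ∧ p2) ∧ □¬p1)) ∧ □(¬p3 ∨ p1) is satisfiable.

1. ¬(□((p1 ∧ p2) ∧ ¬p1) → (□(p1 ∧ p2) ∧ □¬p1)) ∧ □(¬p3 ∨ p1), 0
2. ¬(□((p1 ∧ p2) ∧ ¬p1) → (□(p1 ∧ p2) ∧ □¬p1)), 0
3. □(¬p3 ∨ p1), 0
4. □((p1 ∧ p2) ∧ ¬p1), 0
5. ¬(□(p1 ∧ p2) ∧ □¬p1), 0
6. ¬p3 ∨ p1, 0
7. (p1 ∧ p2) ∧ ¬p1, 0
8. p1 ∧ p2, 0
9. ¬p1, 0
10. p1, 0
11. p2, 0
Accessibility: 0R0
Branch closes: p1 and ¬p1 both at 0.
Every branch closes; the branch above is one of them.

Unsatisfiable (every branch closes)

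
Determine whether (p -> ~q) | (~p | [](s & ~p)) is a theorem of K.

No, not valid

Tableau for the negation ~((p -> ~q) | (~p | [](s & ~p))):
1. ~((p -> ~q) | (~p | [](s & ~p))), u
2. ~(p -> ~q), u
3. ~(~p | [](s & ~p)), u
4. p, u
5. q, u
6. ~[](s & ~p), u
7. ~(s & ~p), v
8. p, v
Accessibility: uRv
The negation has an open branch (countermodel exists).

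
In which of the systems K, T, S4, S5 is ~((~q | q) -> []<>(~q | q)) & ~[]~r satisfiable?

K-tableau for the formula:
1. ~((~q | q) -> []<>(~q | q)) & ~[]~r, u
2. ~((~q | q) -> []<>(~q | q)), u
3. ~[]~r, u
4. ~q | q, u
5. ~[]<>(~q | q), u
6. q, u
7. r, v
8. ~<>(~q | q), w
Accessibility: uRv, uRw
Complete open branch: satisfiable in K.
T-tableau for the formula:
1. ~((~q | q) -> []<>(~q | q)) & ~[]~r, u
2. ~((~q | q) -> []<>(~q | q)), u
3. ~[]~r, u
4. ~q | q, u
5. ~[]<>(~q | q), u
6. q, u
7. r, v
8. ~<>(~q | q), w
9. ~(~q | q), w
10. q, w
11. ~q, w
Accessibility: uRu, uRv, uRw, vRv, wRw
Branch closes: q and ~q both at w.
Every branch closes (one shown): unsatisfiable in T, hence also in S4, S5 (every S4/S5-frame is a T-frame).

K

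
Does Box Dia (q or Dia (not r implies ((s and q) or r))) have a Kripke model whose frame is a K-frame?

Satisfiable (open branch found)

1. Box Dia (q or Dia (not r implies ((s and q) or r))), 0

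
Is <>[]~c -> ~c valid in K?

Tableau for the negation ~(<>[]~c -> ~c):
1. ~(<>[]~c -> ~c), u
2. <>[]~c, u
3. c, u
4. []~c, v
Accessibility: uRv
The negation has an open branch (countermodel exists).

Not valid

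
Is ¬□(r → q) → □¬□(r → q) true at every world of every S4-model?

Tableau for the negation ¬(¬□(r → q) → □¬□(r → q)):
1. ¬(¬□(r → q) → □¬□(r → q)), w0
2. ¬□(r → q), w0   [¬→-rule on 1]
3. ¬□¬□(r → q), w0   [¬→-rule on 1]
4. ¬(r → q), w1   [¬□-rule on 2: fresh world w1, w0Rw1]
5. r, w1   [¬→-rule on 4]
6. ¬q, w1   [¬→-rule on 4]
7. □(r → q), w2   [¬□-rule on 3: fresh world w2, w0Rw2]
8. r → q, w2   [□-rule on 7 via w2Rw2]
9. q, w2   [→-rule on 8 (branches; this branch)]
Accessibility: w0Rw0, w0Rw1, w0Rw2, w1Rw1, w2Rw2
The negation has an open branch (countermodel exists).

Not valid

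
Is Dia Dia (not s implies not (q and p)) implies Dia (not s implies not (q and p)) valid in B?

Not valid

Tableau for the negation not (Dia Dia (not s implies not (q and p)) implies Dia (not s implies not (q and p))):
1. not (Dia Dia (not s implies not (q and p)) implies Dia (not s implies not (q and p))), 0
2. Dia Dia (not s implies not (q and p)), 0
3. not Dia (not s implies not (q and p)), 0
4. not (not s implies not (q and p)), 0
5. not s, 0
6. q and p, 0
7. q, 0
8. p, 0
9. Dia (not s implies not (q and p)), 1
10. not (not s implies not (q and p)), 1
11. not s, 1
12. q and p, 1
13. q, 1
14. p, 1
15. not s implies not (q and p), 2
16. not (q and p), 2
17. not p, 2
Accessibility: 0R0, 0R1, 1R0, 1R1, 1R2, 2R1, 2R2
The negation has an open branch (countermodel exists).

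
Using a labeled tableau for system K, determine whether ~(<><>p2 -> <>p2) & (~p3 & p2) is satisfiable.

1. ~(<><>p2 -> <>p2) & (~p3 & p2), w0
2. ~(<><>p2 -> <>p2), w0
3. ~p3 & p2, w0
4. <><>p2, w0
5. ~<>p2, w0
6. ~p3, w0
7. p2, w0
8. <>p2, w1
9. ~p2, w1
10. p2, w2
Accessibility: w0Rw1, w1Rw2

Satisfiable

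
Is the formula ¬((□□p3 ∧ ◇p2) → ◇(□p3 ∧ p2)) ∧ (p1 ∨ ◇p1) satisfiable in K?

1. ¬((□□p3 ∧ ◇p2) → ◇(□p3 ∧ p2)) ∧ (p1 ∨ ◇p1), 0
2. ¬((□□p3 ∧ ◇p2) → ◇(□p3 ∧ p2)), 0
3. p1 ∨ ◇p1, 0
4. □□p3 ∧ ◇p2, 0
5. ¬◇(□p3 ∧ p2), 0
6. □□p3, 0
7. ◇p2, 0
8. ◇p1, 0
9. p2, 1
10. ¬(□p3 ∧ p2), 1
11. □p3, 1
12. ¬□p3, 1
13. p1, 2
14. ¬(□p3 ∧ p2), 2
15. □p3, 2
16. ¬p2, 2
17. ¬p3, 3
18. p3, 3
Accessibility: 0R1, 0R2, 1R3
Branch closes: p3 and ¬p3 both at 3.
(One branch shown.) All branches close.

Unsatisfiable (every branch closes)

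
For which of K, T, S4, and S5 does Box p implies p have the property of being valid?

T, S4, S5

K-tableau for the negation not (Box p implies p):
1. not (Box p implies p), 0
2. Box p, 0
3. not p, 0
Complete open branch: countermodel on a K-frame, so not valid in K.
T-tableau for the negation not (Box p implies p):
1. not (Box p implies p), 0
2. Box p, 0
3. not p, 0
4. p, 0
Accessibility: 0R0
Branch closes: p and not p both at 0.
Every branch closes (one shown): valid in T, hence also in S4, S5 (every theorem of T is a theorem of S4 and S5).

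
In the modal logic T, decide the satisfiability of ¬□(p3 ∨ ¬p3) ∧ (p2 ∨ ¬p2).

Unsatisfiable (every branch closes)

1. ¬□(p3 ∨ ¬p3) ∧ (p2 ∨ ¬p2), 0
2. ¬□(p3 ∨ ¬p3), 0
3. p2 ∨ ¬p2, 0
4. ¬p2, 0
5. ¬(p3 ∨ ¬p3), 1
6. ¬p3, 1
7. p3, 1
Accessibility: 0R0, 0R1, 1R1
Branch closes: p3 and ¬p3 both at 1.
(One branch shown.) All branches close.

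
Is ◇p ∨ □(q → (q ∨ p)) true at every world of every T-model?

Valid

Tableau for the negation ¬(◇p ∨ □(q → (q ∨ p))):
1. ¬(◇p ∨ □(q → (q ∨ p))), 0
2. ¬◇p, 0
3. ¬□(q → (q ∨ p)), 0
4. ¬p, 0
5. ¬(q → (q ∨ p)), 1
6. q, 1
7. ¬(q ∨ p), 1
8. ¬q, 1
9. ¬p, 1
Accessibility: 0R0, 0R1, 1R1
Branch closes: q and ¬q both at 1.
Every branch of the negation's tableau closes; the branch above is one of them.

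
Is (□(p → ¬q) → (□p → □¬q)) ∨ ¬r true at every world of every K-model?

Yes, valid

Tableau for the negation ¬((□(p → ¬q) → (□p → □¬q)) ∨ ¬r):
1. ¬((□(p → ¬q) → (□p → □¬q)) ∨ ¬r), w0
2. ¬(□(p → ¬q) → (□p → □¬q)), w0   [¬∨-rule on 1]
3. r, w0   [¬∨-rule on 1]
4. □(p → ¬q), w0   [¬→-rule on 2]
5. ¬(□p → □¬q), w0   [¬→-rule on 2]
6. □p, w0   [¬→-rule on 5]
7. ¬□¬q, w0   [¬→-rule on 5]
8. q, w1   [¬□-rule on 7: fresh world w1, w0Rw1]
9. p → ¬q, w1   [□-rule on 4 via w0Rw1]
10. p, w1   [□-rule on 6 via w0Rw1]
11. ¬q, w1   [→-rule on 9 (branches; this branch)]
Accessibility: w0Rw1
Branch closes: q and ¬q both at w1.
Every branch of the negation's tableau closes; the branch above is one of them.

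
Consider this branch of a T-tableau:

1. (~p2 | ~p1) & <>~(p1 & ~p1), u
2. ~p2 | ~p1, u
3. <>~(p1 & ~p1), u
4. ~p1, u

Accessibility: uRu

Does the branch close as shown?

Open

No atom appears with both signs at the same world.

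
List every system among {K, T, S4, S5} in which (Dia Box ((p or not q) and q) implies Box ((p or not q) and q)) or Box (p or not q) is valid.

S5-tableau for the negation not ((Dia Box ((p or not q) and q) implies Box ((p or not q) and q)) or Box (p or not q)):
1. not ((Dia Box ((p or not q) and q) implies Box ((p or not q) and q)) or Box (p or not q)), 0
2. not (Dia Box ((p or not q) and q) implies Box ((p or not q) and q)), 0
3. not Box (p or not q), 0
4. Dia Box ((p or not q) and q), 0
5. not Box ((p or not q) and q), 0
6. not (p or not q), 1
7. not p, 1
8. q, 1
9. Box ((p or not q) and q), 2
10. (p or not q) and q, 0
11. p or not q, 0
12. q, 0
13. (p or not q) and q, 1
14. p or not q, 1
15. (p or not q) and q, 2
16. p or not q, 2
17. q, 2
18. p, 0
19. not q, 1
Accessibility: 0R0, 0R1, 0R2, 1R0, 1R1, 1R2, 2R0, 2R1, 2R2
Branch closes: q and not q both at 1.
Every branch closes (one shown): valid in S5.
S4-tableau for the negation not ((Dia Box ((p or not q) and q) implies Box ((p or not q) and q)) or Box (p or not q)):
1. not ((Dia Box ((p or not q) and q) implies Box ((p or not q) and q)) or Box (p or not q)), 0
2. not (Dia Box ((p or not q) and q) implies Box ((p or not q) and q)), 0
3. not Box (p or not q), 0
4. Dia Box ((p or not q) and q), 0
5. not Box ((p or not q) and q), 0
6. not (p or not q), 1
7. not p, 1
8. q, 1
9. Box ((p or not q) and q), 2
10. (p or not q) and q, 2
11. p or not q, 2
12. q, 2
13. p, 2
14. not ((p or not q) and q), 3
15. not q, 3
Accessibility: 0R0, 0R1, 0R2, 0R3, 1R1, 2R2, 3R3
Complete open branch: countermodel on an S4-frame, so not valid in S4, nor in K, T (the same frame is also a K-frame and a T-frame).

S5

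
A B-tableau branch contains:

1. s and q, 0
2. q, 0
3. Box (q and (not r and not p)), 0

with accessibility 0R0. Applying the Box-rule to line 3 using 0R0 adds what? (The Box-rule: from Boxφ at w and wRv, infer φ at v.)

q and (not r and not p), 0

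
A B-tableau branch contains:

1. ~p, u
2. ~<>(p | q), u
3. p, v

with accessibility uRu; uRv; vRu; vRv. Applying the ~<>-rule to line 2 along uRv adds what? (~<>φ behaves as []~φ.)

~(p | q), v

~<>φ behaves as []~φ: propagate the negated body to each accessible world.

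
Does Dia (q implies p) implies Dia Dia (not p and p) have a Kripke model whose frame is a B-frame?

Satisfiable

1. Dia (q implies p) implies Dia Dia (not p and p), u
2. not Dia (q implies p), u
3. not (q implies p), u
4. q, u
5. not p, u
Accessibility: uRu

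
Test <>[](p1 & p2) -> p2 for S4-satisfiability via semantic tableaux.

1. <>[](p1 & p2) -> p2, 0
2. p2, 0
Accessibility: 0R0

Yes, satisfiable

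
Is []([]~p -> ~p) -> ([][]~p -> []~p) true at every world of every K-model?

Valid in K

Tableau for the negation ~([]([]~p -> ~p) -> ([][]~p -> []~p)):
1. ~([]([]~p -> ~p) -> ([][]~p -> []~p)), 0
2. []([]~p -> ~p), 0
3. ~([][]~p -> []~p), 0
4. [][]~p, 0
5. ~[]~p, 0
6. p, 1
7. []~p -> ~p, 1
8. []~p, 1
9. ~[]~p, 1
10. p, 2
11. ~p, 2
Accessibility: 0R1, 1R2
Branch closes: p and ~p both at 2.
All branches of the negation close; one closing branch shown above.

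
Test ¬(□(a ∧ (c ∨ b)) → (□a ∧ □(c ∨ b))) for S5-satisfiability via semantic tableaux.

1. ¬(□(a ∧ (c ∨ b)) → (□a ∧ □(c ∨ b))), u
2. □(a ∧ (c ∨ b)), u
3. ¬(□a ∧ □(c ∨ b)), u
4. a ∧ (c ∨ b), u
5. a, u
6. c ∨ b, u
7. ¬□(c ∨ b), u
8. b, u
9. ¬(c ∨ b), v
10. ¬c, v
11. ¬b, v
12. a ∧ (c ∨ b), v
13. a, v
14. c ∨ b, v
15. b, v
Accessibility: uRu, uRv, vRu, vRv
Branch closes: b and ¬b both at v.
(One branch shown.) All branches close.

Unsatisfiable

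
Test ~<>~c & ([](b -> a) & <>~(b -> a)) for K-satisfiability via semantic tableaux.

Unsatisfiable (every branch closes)

1. ~<>~c & ([](b -> a) & <>~(b -> a)), u
2. ~<>~c, u
3. [](b -> a) & <>~(b -> a), u
4. [](b -> a), u
5. <>~(b -> a), u
6. ~(b -> a), v
7. b, v
8. ~a, v
9. c, v
10. b -> a, v
11. a, v
Accessibility: uRv
Branch closes: a and ~a both at v.
(One branch shown.) All branches close.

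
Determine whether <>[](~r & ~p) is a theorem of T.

Tableau for the negation ~<>[](~r & ~p):
1. ~<>[](~r & ~p), 0
2. ~[](~r & ~p), 0
3. ~(~r & ~p), 1
4. ~[](~r & ~p), 1
5. p, 1
6. ~(~r & ~p), 2
7. p, 2
Accessibility: 0R0, 0R1, 1R1, 1R2, 2R2
The negation has an open branch (countermodel exists).

Not valid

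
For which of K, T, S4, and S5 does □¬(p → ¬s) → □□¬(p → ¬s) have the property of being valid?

S4-tableau for the negation ¬(□¬(p → ¬s) → □□¬(p → ¬s)):
1. ¬(□¬(p → ¬s) → □□¬(p → ¬s)), 0
2. □¬(p → ¬s), 0
3. ¬□□¬(p → ¬s), 0
4. ¬(p → ¬s), 0
5. p, 0
6. s, 0
7. ¬□¬(p → ¬s), 1
8. ¬(p → ¬s), 1
9. p, 1
10. s, 1
11. p → ¬s, 2
12. ¬(p → ¬s), 2
13. p, 2
14. s, 2
15. ¬s, 2
Accessibility: 0R0, 0R1, 0R2, 1R1, 1R2, 2R2
Branch closes: s and ¬s both at 2.
Every branch closes (one shown): valid in S4, hence also in S5 (every theorem of S4 is a theorem of S5).
T-tableau for the negation ¬(□¬(p → ¬s) → □□¬(p → ¬s)):
1. ¬(□¬(p → ¬s) → □□¬(p → ¬s)), 0
2. □¬(p → ¬s), 0
3. ¬□□¬(p → ¬s), 0
4. ¬(p → ¬s), 0
5. p, 0
6. s, 0
7. ¬□¬(p → ¬s), 1
8. ¬(p → ¬s), 1
9. p, 1
10. s, 1
11. p → ¬s, 2
12. ¬s, 2
Accessibility: 0R0, 0R1, 1R1, 1R2, 2R2
Complete open branch: countermodel on a T-frame, so not valid in T, nor in K (the same frame is also a K-frame).

S4, S5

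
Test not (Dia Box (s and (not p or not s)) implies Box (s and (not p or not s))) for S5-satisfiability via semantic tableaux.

Unsatisfiable

1. not (Dia Box (s and (not p or not s)) implies Box (s and (not p or not s))), w0
2. Dia Box (s and (not p or not s)), w0   [neg-implies-rule on 1]
3. not Box (s and (not p or not s)), w0   [neg-implies-rule on 1]
4. Box (s and (not p or not s)), w1   [Dia-rule on 2: fresh world w1, w0Rw1]
5. s and (not p or not s), w0   [Box-rule on 4 via w1Rw0]
6. s, w0   [and-rule on 5]
7. not p or not s, w0   [and-rule on 5]
8. s and (not p or not s), w1   [Box-rule on 4 via w1Rw1]
9. s, w1   [and-rule on 8]
10. not p or not s, w1   [and-rule on 8]
11. not p, w0   [or-rule on 7 (branches; this branch)]
12. not p, w1   [or-rule on 10 (branches; this branch)]
13. not (s and (not p or not s)), w2   [neg-Box-rule on 3: fresh world w2, w0Rw2]
14. s and (not p or not s), w2   [Box-rule on 4 via w1Rw2]
15. s, w2   [and-rule on 14]
16. not p or not s, w2   [and-rule on 14]
17. not (not p or not s), w2   [neg-and-rule on 13 (branches; this branch)]
18. p, w2   [neg-or-rule on 17]
19. not s, w2   [or-rule on 16 (branches; this branch)]
Accessibility: w0Rw0, w0Rw1, w0Rw2, w1Rw0, w1Rw1, w1Rw2, w2Rw0, w2Rw1, w2Rw2
Branch closes: s and not s both at w2.
Every branch closes; the branch above is one of them.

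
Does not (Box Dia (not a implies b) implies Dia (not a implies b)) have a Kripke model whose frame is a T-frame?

1. not (Box Dia (not a implies b) implies Dia (not a implies b)), w0
2. Box Dia (not a implies b), w0
3. not Dia (not a implies b), w0
4. Dia (not a implies b), w0
5. not (not a implies b), w0
6. not a, w0
7. not b, w0
8. not a implies b, w1
9. Dia (not a implies b), w1
10. not (not a implies b), w1
11. not a, w1
12. not b, w1
13. b, w1
Accessibility: w0Rw0, w0Rw1, w1Rw1
Branch closes: b and not b both at w1.
(One branch shown.) All branches close.

Unsatisfiable (every branch closes)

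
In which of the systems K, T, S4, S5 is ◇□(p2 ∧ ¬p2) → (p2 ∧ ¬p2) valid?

K-tableau for the negation ¬(◇□(p2 ∧ ¬p2) → (p2 ∧ ¬p2)):
1. ¬(◇□(p2 ∧ ¬p2) → (p2 ∧ ¬p2)), u
2. ◇□(p2 ∧ ¬p2), u
3. ¬(p2 ∧ ¬p2), u
4. p2, u
5. □(p2 ∧ ¬p2), v
Accessibility: uRv
Complete open branch: countermodel on a K-frame, so not valid in K.
T-tableau for the negation ¬(◇□(p2 ∧ ¬p2) → (p2 ∧ ¬p2)):
1. ¬(◇□(p2 ∧ ¬p2) → (p2 ∧ ¬p2)), u
2. ◇□(p2 ∧ ¬p2), u
3. ¬(p2 ∧ ¬p2), u
4. p2, u
5. □(p2 ∧ ¬p2), v
6. p2 ∧ ¬p2, v
7. p2, v
8. ¬p2, v
Accessibility: uRu, uRv, vRv
Branch closes: p2 and ¬p2 both at v.
Every branch closes (one shown): valid in T, hence also in S4, S5 (every theorem of T is a theorem of S4 and S5).

T, S4, S5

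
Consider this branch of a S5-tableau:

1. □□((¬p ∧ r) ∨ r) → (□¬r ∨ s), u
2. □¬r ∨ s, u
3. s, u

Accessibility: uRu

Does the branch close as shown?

Not closed

No world carries both an atom and its negation.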